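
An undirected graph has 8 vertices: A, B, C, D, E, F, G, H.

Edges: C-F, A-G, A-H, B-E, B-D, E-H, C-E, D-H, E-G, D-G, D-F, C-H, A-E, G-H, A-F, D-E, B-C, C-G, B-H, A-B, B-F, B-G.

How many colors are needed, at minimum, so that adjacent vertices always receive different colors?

5

B, C, E, G, H form a clique, so at least 5 colors are needed.
5 colors suffice: color 1 → {B}; color 2 → {E, F}; color 3 → {H}; color 4 → {G}; color 5 → {A, C, D}. Every edge joins two different colors.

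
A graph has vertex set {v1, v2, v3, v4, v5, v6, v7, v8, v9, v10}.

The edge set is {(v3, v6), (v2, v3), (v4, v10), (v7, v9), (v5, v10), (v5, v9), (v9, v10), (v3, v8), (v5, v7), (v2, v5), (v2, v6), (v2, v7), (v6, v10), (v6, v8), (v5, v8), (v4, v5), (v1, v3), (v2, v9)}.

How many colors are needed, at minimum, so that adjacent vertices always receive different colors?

4

v2, v5, v7, v9 form a clique, so at least 4 colors are needed.
4 colors suffice: color red → {v3, v5}; color blue → {v1, v2, v8, v10}; color green → {v4, v6, v9}; color yellow → {v7}. No two adjacent vertices share a color.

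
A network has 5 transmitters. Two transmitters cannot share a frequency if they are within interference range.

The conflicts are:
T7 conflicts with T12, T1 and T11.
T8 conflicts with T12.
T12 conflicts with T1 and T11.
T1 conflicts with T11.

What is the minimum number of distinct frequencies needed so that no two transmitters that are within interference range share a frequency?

T7, T12, T1, T11 pairwise conflict, so at least 4 frequencies are needed.
4 frequencies suffice: frequency 1 → {T12}; frequency 2 → {T7, T8}; frequency 3 → {T11}; frequency 4 → {T1}. Each listed conflict is separated.

4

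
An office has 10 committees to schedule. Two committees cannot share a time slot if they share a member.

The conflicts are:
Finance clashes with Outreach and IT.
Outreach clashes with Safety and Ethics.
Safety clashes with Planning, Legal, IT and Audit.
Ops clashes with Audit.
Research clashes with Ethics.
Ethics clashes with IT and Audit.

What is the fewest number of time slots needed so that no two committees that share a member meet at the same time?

Ops and Audit conflict, so at least 2 time slots are needed.
2 time slots suffice: time slot 1 → {Finance, Safety, Ops, Ethics}; time slot 2 → {Outreach, Planning, Research, Legal, IT, Audit}. Each listed conflict is separated.

2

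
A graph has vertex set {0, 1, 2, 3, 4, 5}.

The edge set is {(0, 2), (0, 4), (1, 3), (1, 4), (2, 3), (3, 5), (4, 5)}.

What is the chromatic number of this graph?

The cycle 0-4-5-3-2-0 has odd length 5, so it cannot be 2-colored; at least 3 colors are needed.
A valid assignment using 3 colors: 0=blue, 1=blue, 2=green, 3=red, 4=red, 5=blue. Each edge has distinct colors on its endpoints.

3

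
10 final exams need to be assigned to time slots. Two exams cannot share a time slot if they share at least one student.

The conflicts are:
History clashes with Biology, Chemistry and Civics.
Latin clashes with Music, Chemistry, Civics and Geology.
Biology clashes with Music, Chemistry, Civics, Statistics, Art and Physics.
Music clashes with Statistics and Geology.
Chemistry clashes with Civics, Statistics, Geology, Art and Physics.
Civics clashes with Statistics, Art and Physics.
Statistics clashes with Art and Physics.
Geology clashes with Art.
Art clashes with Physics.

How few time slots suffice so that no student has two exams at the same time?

6

Biology, Chemistry, Civics, Statistics, Art, Physics all conflict with each other, so at least 6 time slots are needed.
Using 6 time slots: History=4, Latin=3, Biology=3, Music=1, Chemistry=1, Civics=2, Statistics=4, Geology=2, Art=5, Physics=6. Every pair that conflicts lands in different time slots.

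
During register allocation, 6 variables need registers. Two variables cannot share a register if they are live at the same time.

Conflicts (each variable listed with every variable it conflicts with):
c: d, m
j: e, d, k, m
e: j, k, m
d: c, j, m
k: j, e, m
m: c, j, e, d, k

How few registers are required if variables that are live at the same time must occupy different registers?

j, e, k, m are mutually in conflict, so at least 4 registers are needed.
4 registers suffice: register 1 → {m}; register 2 → {c, j}; register 3 → {e, d}; register 4 → {k}. Every pair that conflicts lands in different registers.

4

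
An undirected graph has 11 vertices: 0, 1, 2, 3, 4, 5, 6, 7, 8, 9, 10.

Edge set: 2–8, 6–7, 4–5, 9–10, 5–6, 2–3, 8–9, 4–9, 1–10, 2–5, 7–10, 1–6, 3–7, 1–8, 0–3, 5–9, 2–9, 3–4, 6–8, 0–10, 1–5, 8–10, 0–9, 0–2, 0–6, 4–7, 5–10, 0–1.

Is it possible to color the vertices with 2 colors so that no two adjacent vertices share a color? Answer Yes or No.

No

1, 6, 8 form a triangle, so at least 3 colors are needed.
So 2 colors are not enough.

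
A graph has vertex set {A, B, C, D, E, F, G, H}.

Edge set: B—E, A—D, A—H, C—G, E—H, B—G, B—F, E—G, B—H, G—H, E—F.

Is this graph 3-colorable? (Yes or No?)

No

B, E, G, H form a clique, so at least 4 colors are needed.
So 3 colors are not enough.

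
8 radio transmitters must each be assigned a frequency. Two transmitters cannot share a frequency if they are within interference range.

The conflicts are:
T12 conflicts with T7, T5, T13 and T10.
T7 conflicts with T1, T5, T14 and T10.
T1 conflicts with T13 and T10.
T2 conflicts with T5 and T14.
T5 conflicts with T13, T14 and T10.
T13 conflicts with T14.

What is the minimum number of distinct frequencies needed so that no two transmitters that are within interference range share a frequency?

4

T12, T7, T5, T10 all conflict with each other, so at least 4 frequencies are needed.
Using 4 frequencies: T12=4, T7=2, T1=1, T2=2, T5=1, T13=2, T14=3, T10=3. No two conflicting transmitters share a frequency.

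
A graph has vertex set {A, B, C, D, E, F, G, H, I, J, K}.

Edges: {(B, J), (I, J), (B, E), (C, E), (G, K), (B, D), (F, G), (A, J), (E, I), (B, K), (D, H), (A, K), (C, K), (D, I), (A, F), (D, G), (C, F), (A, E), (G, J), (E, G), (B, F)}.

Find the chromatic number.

2

B and J are adjacent, so at least 2 colors are needed.
2 colors suffice: color 1 → {A, B, C, G, H, I}; color 2 → {D, E, F, J, K}. Each edge has distinct colors on its endpoints.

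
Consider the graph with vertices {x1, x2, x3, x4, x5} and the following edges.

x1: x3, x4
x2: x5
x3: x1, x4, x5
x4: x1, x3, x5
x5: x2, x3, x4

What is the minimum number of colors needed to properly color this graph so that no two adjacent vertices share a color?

3

x3, x4, x5 are mutually adjacent, so at least 3 colors are needed.
3 colors suffice: color red → {x1, x5}; color blue → {x2, x4}; color green → {x3}. Each edge has distinct colors on its endpoints.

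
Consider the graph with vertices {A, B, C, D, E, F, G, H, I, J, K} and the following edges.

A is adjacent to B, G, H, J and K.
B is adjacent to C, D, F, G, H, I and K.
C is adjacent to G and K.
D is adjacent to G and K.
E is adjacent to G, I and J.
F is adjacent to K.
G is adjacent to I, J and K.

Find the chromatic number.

4

B, D, G, K are mutually adjacent (a clique of size 4), so at least 4 colors are needed.
One proper 4-coloring: A=yellow, B=blue, C=yellow, D=yellow, E=green, F=red, G=red, H=red, I=yellow, J=blue, K=green. Every edge joins two different colors.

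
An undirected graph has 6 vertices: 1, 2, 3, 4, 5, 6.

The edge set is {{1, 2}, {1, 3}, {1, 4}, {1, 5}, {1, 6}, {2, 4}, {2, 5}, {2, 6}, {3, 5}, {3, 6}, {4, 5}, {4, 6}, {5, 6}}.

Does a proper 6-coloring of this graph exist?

Yes

The chromatic number is 5. 1, 2, 4, 5, 6 form a clique, so at least 5 colors are needed.
5 colors suffice: 1=green, 2=purple, 3=yellow, 4=yellow, 5=blue, 6=red.
Since 6 ≥ 5, a proper 6-coloring certainly exists.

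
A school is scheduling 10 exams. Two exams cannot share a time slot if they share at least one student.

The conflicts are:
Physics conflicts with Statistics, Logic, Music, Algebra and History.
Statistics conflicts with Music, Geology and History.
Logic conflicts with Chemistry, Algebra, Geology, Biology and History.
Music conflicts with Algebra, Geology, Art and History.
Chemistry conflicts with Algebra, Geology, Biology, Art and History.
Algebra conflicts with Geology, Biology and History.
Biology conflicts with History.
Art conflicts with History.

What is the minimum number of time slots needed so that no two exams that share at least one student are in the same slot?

5

Logic, Chemistry, Algebra, Biology, History are mutually in conflict, so at least 5 time slots are needed.
A valid assignment using 5 time slots: Physics=4, Statistics=2, Logic=3, Music=3, Chemistry=4, Algebra=2, Geology=1, Biology=5, Art=2, History=1. Each listed conflict is separated.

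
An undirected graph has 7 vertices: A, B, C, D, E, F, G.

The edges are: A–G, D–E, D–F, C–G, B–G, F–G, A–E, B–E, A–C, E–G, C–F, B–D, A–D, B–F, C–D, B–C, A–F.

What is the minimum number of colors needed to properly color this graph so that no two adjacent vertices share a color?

4

A, C, F, G are mutually adjacent (a clique of size 4), so at least 4 colors are needed.
A valid assignment using 4 colors: A=4, B=4, C=2, D=3, E=1, F=1, G=3. Every edge joins two different colors.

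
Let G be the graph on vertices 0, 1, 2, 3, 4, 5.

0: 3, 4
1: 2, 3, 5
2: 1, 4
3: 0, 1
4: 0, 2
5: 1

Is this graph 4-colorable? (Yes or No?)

The chromatic number is 3. The cycle 0-3-1-2-4-0 has odd length 5, so it cannot be 2-colored; at least 3 colors are needed.
One proper 3-coloring: 0=green, 1=red, 2=blue, 3=blue, 4=red, 5=blue.
Since 4 ≥ 3, a proper 4-coloring certainly exists.

Yes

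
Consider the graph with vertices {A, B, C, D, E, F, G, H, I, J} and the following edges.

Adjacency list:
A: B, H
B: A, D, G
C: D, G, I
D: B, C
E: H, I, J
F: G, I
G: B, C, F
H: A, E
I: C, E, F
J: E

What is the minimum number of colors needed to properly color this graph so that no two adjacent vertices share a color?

3

The cycle G-C-I-E-H-A-B-G has odd length 7, so it cannot be 2-colored; at least 3 colors are needed.
A valid assignment using 3 colors: A=red, B=blue, C=blue, D=red, E=blue, F=blue, G=red, H=green, I=red, J=red. Every edge joins two different colors.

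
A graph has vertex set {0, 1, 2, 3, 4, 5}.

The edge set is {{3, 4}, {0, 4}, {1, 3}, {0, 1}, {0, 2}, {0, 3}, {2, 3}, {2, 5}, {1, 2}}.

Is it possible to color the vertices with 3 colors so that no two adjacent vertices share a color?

No

0, 1, 2, 3 form a clique, so at least 4 colors are needed.
So 3 colors are not enough.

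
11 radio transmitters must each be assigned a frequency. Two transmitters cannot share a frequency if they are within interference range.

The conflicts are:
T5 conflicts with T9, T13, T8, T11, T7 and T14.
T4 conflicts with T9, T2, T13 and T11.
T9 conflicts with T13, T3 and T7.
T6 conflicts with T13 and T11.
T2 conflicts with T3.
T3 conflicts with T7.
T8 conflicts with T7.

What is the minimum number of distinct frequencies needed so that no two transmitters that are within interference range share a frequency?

3

T5, T8, T7 all conflict with each other, so at least 3 frequencies are needed.
3 frequencies suffice: frequency 1 → {T5, T4, T6, T3}; frequency 2 → {T9, T2, T8, T11, T14}; frequency 3 → {T13, T7}. No two conflicting transmitters share a frequency.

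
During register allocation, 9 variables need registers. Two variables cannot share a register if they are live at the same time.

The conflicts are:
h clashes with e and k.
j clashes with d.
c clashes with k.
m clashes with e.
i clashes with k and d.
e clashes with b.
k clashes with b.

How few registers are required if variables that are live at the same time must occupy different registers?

2

m and e conflict, so at least 2 registers are needed.
2 registers suffice: register 1 → {e, k, d}; register 2 → {h, j, c, m, i, b}. No two conflicting variables share a register.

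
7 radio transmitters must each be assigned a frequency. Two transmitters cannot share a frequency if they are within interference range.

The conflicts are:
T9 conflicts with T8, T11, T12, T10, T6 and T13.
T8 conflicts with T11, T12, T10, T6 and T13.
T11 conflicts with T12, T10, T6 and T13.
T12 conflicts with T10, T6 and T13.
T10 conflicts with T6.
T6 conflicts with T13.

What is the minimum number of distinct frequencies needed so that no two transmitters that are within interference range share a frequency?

6

T9, T8, T11, T12, T10, T6 are mutually in conflict, so at least 6 frequencies are needed.
6 frequencies suffice: frequency 1 → {T6}; frequency 2 → {T12}; frequency 3 → {T8}; frequency 4 → {T9}; frequency 5 → {T11}; frequency 6 → {T10, T13}. Every pair that conflicts lands in different frequencies.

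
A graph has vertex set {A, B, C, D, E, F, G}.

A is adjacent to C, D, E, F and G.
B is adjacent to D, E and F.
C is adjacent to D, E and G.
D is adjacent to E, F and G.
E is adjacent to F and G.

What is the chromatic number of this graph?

A, C, D, E, G are mutually adjacent (a clique of size 5), so at least 5 colors are needed.
5 colors suffice: A=green, B=green, C=purple, D=blue, E=red, F=yellow, G=yellow. Each edge has distinct colors on its endpoints.

5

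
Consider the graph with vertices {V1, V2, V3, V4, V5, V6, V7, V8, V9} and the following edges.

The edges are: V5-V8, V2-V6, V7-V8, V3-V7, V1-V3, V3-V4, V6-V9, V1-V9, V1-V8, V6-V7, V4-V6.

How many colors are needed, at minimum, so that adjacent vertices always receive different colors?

The cycle V9-V1-V3-V4-V6-V9 has odd length 5, so it cannot be 2-colored; at least 3 colors are needed.
3 colors suffice: color red → {V3, V6, V8}; color blue → {V1, V2, V4, V5, V7}; color green → {V9}. Each edge has distinct colors on its endpoints.

3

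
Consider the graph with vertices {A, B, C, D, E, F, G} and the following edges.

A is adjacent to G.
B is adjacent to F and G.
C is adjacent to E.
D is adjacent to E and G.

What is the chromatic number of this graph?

2

C and E are adjacent, so at least 2 colors are needed.
One proper 2-coloring: A=2, B=2, C=2, D=2, E=1, F=1, G=1. Every edge joins two different colors.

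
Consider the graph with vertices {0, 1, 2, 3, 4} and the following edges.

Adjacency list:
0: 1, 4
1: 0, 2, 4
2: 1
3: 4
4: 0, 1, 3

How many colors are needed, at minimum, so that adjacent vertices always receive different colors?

0, 1, 4 are pairwise adjacent, so at least 3 colors are needed.
3 colors suffice: 0=green, 1=blue, 2=red, 3=blue, 4=red. No two adjacent vertices share a color.

3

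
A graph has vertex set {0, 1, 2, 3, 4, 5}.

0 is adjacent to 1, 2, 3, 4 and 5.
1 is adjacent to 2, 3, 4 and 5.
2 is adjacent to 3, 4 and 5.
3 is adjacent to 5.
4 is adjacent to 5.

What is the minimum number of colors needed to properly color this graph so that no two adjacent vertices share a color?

5

0, 1, 2, 4, 5 form a clique, so at least 5 colors are needed.
5 colors suffice: 0=yellow, 1=blue, 2=green, 3=purple, 4=purple, 5=red. Every edge joins two different colors.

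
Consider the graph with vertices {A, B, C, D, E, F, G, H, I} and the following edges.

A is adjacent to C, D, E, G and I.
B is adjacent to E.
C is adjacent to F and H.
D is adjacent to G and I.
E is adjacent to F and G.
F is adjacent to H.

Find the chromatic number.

3

A, D, I are mutually adjacent, so at least 3 colors are needed.
3 colors suffice: color red → {A, B, F}; color blue → {C, D, E}; color green → {G, H, I}. Every edge joins two different colors.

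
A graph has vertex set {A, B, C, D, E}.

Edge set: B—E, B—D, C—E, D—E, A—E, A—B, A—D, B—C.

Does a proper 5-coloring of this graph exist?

The chromatic number is 4. A, B, D, E are pairwise adjacent (a clique of size 4), so at least 4 colors are needed.
A valid assignment using 4 colors: A=yellow, B=blue, C=green, D=green, E=red.
Since 5 ≥ 4, a proper 5-coloring certainly exists.

Yes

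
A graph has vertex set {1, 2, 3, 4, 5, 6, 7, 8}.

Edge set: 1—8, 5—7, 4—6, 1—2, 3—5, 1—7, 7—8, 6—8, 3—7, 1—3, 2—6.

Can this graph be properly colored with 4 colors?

The chromatic number is 3. 3, 5, 7 form a triangle, so at least 3 colors are needed.
3 colors suffice: 1=b, 2=c, 3=c, 4=b, 5=b, 6=a, 7=a, 8=c.
Since 4 ≥ 3, a proper 4-coloring certainly exists.

Yes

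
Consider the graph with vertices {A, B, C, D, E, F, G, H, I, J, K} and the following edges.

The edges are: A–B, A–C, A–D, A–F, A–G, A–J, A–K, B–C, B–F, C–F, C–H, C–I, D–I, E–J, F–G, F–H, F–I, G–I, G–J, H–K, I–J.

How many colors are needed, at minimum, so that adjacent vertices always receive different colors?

4

A, B, C, F form a clique, so at least 4 colors are needed.
4 colors suffice: color red → {A, E, H, I}; color blue → {D, F, J, K}; color green → {C, G}; color yellow → {B}. Each edge has distinct colors on its endpoints.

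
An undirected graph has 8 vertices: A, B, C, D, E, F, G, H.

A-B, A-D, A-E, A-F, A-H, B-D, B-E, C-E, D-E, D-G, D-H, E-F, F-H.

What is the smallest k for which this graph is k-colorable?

A, B, D, E are pairwise adjacent (a clique of size 4), so at least 4 colors are needed.
4 colors suffice: color 1 → {C, D, F}; color 2 → {E, G, H}; color 3 → {A}; color 4 → {B}. Every edge joins two different colors.

4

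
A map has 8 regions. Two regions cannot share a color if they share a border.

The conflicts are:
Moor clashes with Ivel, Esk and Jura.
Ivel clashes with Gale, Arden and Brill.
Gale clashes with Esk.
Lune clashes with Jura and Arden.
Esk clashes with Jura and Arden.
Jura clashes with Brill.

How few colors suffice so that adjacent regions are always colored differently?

3

Moor, Esk, Jura all conflict with each other, so at least 3 colors are needed.
A valid assignment using 3 colors: Moor=3, Ivel=1, Gale=2, Lune=1, Esk=1, Jura=2, Arden=2, Brill=3. Every pair that conflicts lands in different colors.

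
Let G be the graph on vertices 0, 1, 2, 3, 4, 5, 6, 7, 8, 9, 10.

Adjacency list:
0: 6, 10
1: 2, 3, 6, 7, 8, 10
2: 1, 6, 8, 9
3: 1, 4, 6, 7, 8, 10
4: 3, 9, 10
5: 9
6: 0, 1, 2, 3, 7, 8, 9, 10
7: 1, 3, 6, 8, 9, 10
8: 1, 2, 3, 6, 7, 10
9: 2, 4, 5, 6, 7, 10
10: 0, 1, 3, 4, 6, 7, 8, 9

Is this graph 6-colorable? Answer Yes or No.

Yes

The chromatic number is 6. 1, 3, 6, 7, 8, 10 form a clique, so at least 6 colors are needed.
6 colors suffice: color a → {4, 5, 6}; color b → {2, 10}; color c → {0, 3, 9}; color d → {8}; color e → {7}; color f → {1}.
That is already a proper 6-coloring.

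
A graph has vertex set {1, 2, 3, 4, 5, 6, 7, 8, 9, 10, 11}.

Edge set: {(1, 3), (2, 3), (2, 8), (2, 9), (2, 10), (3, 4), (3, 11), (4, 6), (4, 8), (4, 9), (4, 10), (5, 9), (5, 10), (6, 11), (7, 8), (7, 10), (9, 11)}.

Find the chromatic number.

2

1 and 3 are adjacent, so at least 2 colors are needed.
A valid assignment using 2 colors: 1=a, 2=a, 3=b, 4=a, 5=a, 6=b, 7=a, 8=b, 9=b, 10=b, 11=a. Each edge has distinct colors on its endpoints.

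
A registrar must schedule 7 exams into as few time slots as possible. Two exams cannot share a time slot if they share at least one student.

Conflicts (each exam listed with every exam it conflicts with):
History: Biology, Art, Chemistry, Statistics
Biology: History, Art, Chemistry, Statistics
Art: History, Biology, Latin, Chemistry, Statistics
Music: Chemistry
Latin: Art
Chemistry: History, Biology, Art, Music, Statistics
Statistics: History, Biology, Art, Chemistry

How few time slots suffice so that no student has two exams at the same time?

5

History, Biology, Art, Chemistry, Statistics pairwise conflict, so at least 5 time slots are needed.
Using 5 time slots: History=3, Biology=4, Art=1, Music=1, Latin=2, Chemistry=2, Statistics=5. No two conflicting exams share a time slot.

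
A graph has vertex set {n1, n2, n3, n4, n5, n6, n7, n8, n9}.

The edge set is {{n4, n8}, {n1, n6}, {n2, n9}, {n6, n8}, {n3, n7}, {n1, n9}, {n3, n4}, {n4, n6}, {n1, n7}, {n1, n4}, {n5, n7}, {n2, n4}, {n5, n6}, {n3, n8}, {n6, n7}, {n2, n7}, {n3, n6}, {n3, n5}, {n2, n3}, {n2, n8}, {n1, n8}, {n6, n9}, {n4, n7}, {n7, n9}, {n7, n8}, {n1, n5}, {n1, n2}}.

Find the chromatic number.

n1, n4, n6, n7, n8 are pairwise adjacent (a clique of size 5), so at least 5 colors are needed.
A valid assignment using 5 colors: n1=3, n2=2, n3=3, n4=5, n5=4, n6=2, n7=1, n8=4, n9=4. No two adjacent vertices share a color.

5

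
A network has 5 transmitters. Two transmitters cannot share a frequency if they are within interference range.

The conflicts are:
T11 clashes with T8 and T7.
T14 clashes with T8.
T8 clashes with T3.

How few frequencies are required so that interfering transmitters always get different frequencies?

T14 and T8 conflict, so at least 2 frequencies are needed.
A valid assignment using 2 frequencies: T11=2, T14=2, T8=1, T7=1, T3=2. Each listed conflict is separated.

2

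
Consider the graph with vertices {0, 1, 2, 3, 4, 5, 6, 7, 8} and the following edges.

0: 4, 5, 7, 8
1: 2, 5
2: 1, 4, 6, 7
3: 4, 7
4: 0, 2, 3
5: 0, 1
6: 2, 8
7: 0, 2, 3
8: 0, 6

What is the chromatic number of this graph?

The cycle 5-1-2-4-0-5 has odd length 5, so it cannot be 2-colored; at least 3 colors are needed.
3 colors suffice: color red → {0, 2, 3}; color blue → {1, 4, 7, 8}; color green → {5, 6}. Each edge has distinct colors on its endpoints.

3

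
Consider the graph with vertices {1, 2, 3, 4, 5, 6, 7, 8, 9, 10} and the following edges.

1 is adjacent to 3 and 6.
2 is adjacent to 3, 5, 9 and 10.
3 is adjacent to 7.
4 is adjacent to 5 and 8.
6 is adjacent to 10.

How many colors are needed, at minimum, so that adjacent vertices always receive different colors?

The cycle 10-2-3-1-6-10 has odd length 5, so it cannot be 2-colored; at least 3 colors are needed.
3 colors suffice: 1=green, 2=red, 3=blue, 4=red, 5=blue, 6=red, 7=red, 8=blue, 9=blue, 10=blue. No two adjacent vertices share a color.

3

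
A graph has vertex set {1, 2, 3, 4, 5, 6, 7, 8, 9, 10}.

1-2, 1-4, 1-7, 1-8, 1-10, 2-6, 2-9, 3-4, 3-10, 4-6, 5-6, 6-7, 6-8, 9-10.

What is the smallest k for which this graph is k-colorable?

2

1 and 8 are adjacent, so at least 2 colors are needed.
2 colors suffice: 1=a, 2=b, 3=a, 4=b, 5=b, 6=a, 7=b, 8=b, 9=a, 10=b. Every edge joins two different colors.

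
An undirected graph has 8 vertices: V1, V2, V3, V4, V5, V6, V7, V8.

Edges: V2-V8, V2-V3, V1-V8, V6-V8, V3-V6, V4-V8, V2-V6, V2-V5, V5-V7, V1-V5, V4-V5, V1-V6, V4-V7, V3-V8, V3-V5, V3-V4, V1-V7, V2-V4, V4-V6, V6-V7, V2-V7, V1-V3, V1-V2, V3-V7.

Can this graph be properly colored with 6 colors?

Yes

The chromatic number is 5. V2, V3, V4, V6, V8 form a clique, so at least 5 colors are needed.
5 colors suffice: color red → {V2}; color blue → {V3}; color green → {V5, V6}; color yellow → {V1, V4}; color purple → {V7, V8}.
Since 6 ≥ 5, a proper 6-coloring certainly exists.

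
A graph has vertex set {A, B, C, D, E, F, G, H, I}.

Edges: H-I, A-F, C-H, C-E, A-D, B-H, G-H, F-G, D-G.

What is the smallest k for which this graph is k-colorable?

H and I are adjacent, so at least 2 colors are needed.
2 colors suffice: color red → {D, E, F, H}; color blue → {A, B, C, G, I}. Every edge joins two different colors.

2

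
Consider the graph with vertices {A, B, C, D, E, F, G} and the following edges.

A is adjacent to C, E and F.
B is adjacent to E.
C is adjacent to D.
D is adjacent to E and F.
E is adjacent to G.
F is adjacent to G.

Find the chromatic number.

2

C and D are adjacent, so at least 2 colors are needed.
A valid assignment using 2 colors: A=2, B=2, C=1, D=2, E=1, F=1, G=2. Every edge joins two different colors.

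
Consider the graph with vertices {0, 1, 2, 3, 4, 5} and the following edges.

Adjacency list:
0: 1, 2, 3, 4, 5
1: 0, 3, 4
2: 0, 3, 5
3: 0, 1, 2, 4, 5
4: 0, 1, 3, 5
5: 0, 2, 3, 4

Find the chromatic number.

0, 1, 3, 4 form a clique, so at least 4 colors are needed.
A valid assignment using 4 colors: 0=red, 1=yellow, 2=green, 3=blue, 4=green, 5=yellow. No two adjacent vertices share a color.

4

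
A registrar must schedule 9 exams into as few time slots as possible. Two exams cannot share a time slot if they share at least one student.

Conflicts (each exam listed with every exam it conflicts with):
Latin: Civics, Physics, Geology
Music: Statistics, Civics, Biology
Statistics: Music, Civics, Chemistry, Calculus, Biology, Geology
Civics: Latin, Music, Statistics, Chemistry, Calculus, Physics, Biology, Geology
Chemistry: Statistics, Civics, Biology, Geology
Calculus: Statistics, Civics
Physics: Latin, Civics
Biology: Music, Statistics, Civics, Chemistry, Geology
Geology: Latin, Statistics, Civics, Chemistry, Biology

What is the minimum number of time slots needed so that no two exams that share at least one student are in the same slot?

Statistics, Civics, Chemistry, Biology, Geology pairwise conflict, so at least 5 time slots are needed.
5 time slots suffice: time slot 1 → {Civics}; time slot 2 → {Latin, Statistics}; time slot 3 → {Music, Calculus, Physics, Geology}; time slot 4 → {Biology}; time slot 5 → {Chemistry}. Each listed conflict is separated.

5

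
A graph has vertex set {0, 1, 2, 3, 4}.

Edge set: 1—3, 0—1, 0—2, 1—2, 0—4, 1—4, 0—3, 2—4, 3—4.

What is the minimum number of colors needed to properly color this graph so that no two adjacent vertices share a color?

4

0, 1, 3, 4 are mutually adjacent (a clique of size 4), so at least 4 colors are needed.
4 colors suffice: 0=green, 1=blue, 2=yellow, 3=yellow, 4=red. Every edge joins two different colors.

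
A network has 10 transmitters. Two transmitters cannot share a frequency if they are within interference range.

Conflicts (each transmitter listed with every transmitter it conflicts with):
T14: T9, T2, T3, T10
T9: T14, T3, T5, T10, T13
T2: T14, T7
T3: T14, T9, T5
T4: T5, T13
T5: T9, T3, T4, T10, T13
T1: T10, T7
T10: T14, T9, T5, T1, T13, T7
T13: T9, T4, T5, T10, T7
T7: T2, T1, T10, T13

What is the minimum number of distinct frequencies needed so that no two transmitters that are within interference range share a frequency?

4

T9, T5, T10, T13 all conflict with each other, so at least 4 frequencies are needed.
4 frequencies suffice: frequency 1 → {T2, T3, T4, T10}; frequency 2 → {T14, T1, T13}; frequency 3 → {T5, T7}; frequency 4 → {T9}. Each listed conflict is separated.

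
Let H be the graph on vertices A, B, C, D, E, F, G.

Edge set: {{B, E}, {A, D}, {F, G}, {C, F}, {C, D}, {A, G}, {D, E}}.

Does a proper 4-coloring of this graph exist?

The chromatic number is 3. The cycle D-A-G-F-C-D has odd length 5, so it cannot be 2-colored; at least 3 colors are needed.
3 colors suffice: A=2, B=1, C=2, D=1, E=2, F=3, G=1.
Since 4 ≥ 3, a proper 4-coloring certainly exists.

Yes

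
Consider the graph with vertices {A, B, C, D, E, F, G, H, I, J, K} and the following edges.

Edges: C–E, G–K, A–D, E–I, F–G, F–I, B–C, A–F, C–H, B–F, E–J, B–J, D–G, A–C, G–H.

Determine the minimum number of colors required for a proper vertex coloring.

3

The cycle A-F-G-H-C-A has odd length 5, so it cannot be 2-colored; at least 3 colors are needed.
One proper 3-coloring: A=3, B=3, C=1, D=2, E=2, F=2, G=1, H=2, I=1, J=1, K=2. Every edge joins two different colors.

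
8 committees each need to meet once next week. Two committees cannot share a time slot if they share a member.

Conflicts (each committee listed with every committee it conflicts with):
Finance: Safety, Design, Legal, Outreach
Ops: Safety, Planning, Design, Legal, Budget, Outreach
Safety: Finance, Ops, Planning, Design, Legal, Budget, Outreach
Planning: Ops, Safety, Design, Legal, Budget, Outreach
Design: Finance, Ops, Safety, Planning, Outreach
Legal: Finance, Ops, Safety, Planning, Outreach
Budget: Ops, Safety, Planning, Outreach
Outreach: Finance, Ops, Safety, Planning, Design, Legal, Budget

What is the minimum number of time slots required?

5

Ops, Safety, Planning, Budget, Outreach all conflict with each other, so at least 5 time slots are needed.
5 time slots suffice: Finance=3, Ops=3, Safety=1, Planning=4, Design=5, Legal=5, Budget=5, Outreach=2. Every pair that conflicts lands in different time slots.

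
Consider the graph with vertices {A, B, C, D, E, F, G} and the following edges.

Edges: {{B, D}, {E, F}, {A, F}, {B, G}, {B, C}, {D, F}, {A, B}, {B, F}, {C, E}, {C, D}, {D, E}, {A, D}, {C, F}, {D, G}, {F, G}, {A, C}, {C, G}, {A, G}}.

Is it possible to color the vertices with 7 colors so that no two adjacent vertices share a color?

The chromatic number is 6. A, B, C, D, F, G are pairwise adjacent (a clique of size 6), so at least 6 colors are needed.
6 colors suffice: color 1 → {F}; color 2 → {D}; color 3 → {C}; color 4 → {A, E}; color 5 → {G}; color 6 → {B}.
Since 7 ≥ 6, a proper 7-coloring certainly exists.

Yes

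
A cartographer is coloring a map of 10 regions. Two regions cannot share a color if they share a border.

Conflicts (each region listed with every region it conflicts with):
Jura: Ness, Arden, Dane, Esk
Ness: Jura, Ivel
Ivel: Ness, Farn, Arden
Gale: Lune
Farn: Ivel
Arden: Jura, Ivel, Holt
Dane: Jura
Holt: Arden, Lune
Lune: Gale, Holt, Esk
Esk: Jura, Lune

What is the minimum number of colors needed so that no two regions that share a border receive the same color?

The cycle Jura-Esk-Lune-Holt-Arden-Jura has odd length 5, so it cannot be 2-colored; at least 3 colors are needed.
One proper 3-coloring: Jura=1, Ness=2, Ivel=1, Gale=2, Farn=2, Arden=2, Dane=2, Holt=3, Lune=1, Esk=2. No two conflicting regions share a color.

3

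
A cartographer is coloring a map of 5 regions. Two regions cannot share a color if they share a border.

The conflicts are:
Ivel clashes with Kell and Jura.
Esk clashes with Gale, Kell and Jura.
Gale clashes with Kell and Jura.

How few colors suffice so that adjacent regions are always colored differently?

Esk, Gale, Jura pairwise conflict, so at least 3 colors are needed.
3 colors suffice: Ivel=1, Esk=3, Gale=1, Kell=2, Jura=2. Each listed conflict is separated.

3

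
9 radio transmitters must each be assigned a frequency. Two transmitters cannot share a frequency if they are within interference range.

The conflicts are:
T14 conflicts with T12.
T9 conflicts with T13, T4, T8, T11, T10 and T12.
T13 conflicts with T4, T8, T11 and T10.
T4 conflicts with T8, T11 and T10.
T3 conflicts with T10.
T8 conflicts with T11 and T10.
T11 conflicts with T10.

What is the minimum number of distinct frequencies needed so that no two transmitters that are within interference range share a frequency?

6

T9, T13, T4, T8, T11, T10 pairwise conflict, so at least 6 frequencies are needed.
6 frequencies suffice: frequency 1 → {T14, T9, T3}; frequency 2 → {T10, T12}; frequency 3 → {T8}; frequency 4 → {T4}; frequency 5 → {T11}; frequency 6 → {T13}. Each listed conflict is separated.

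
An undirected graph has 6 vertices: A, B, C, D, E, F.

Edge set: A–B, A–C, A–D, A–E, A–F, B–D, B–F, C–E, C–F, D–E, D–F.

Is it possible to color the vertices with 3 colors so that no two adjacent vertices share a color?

A, B, D, F form a clique, so at least 4 colors are needed.
So 3 colors are not enough.

No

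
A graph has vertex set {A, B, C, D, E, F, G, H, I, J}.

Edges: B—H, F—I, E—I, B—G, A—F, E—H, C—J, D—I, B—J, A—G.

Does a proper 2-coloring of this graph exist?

No

The cycle I-E-H-B-G-A-F-I has odd length 7, so it cannot be 2-colored; at least 3 colors are needed.
So 2 colors are not enough.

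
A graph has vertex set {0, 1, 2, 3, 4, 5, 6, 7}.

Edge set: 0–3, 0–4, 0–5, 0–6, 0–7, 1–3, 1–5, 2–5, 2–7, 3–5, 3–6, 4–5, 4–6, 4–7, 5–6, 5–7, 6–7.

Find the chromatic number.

0, 4, 5, 6, 7 form a clique, so at least 5 colors are needed.
5 colors suffice: color a → {5}; color b → {3, 7}; color c → {1, 2, 6}; color d → {0}; color e → {4}. Each edge has distinct colors on its endpoints.

5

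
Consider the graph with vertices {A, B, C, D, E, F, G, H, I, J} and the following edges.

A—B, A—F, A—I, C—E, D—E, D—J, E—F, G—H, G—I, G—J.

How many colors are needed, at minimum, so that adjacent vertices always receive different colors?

The cycle A-F-E-D-J-G-I-A has odd length 7, so it cannot be 2-colored; at least 3 colors are needed.
A valid assignment using 3 colors: A=1, B=2, C=2, D=2, E=1, F=2, G=1, H=2, I=2, J=3. No two adjacent vertices share a color.

3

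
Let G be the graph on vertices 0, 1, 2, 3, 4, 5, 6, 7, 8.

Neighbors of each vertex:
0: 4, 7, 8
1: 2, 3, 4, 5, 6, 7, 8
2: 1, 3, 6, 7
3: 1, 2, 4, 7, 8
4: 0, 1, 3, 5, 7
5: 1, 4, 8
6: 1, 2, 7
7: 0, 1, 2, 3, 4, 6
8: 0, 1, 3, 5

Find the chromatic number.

1, 3, 4, 7 form a clique, so at least 4 colors are needed.
4 colors suffice: 0=a, 1=a, 2=c, 3=d, 4=c, 5=d, 6=d, 7=b, 8=b. Each edge has distinct colors on its endpoints.

4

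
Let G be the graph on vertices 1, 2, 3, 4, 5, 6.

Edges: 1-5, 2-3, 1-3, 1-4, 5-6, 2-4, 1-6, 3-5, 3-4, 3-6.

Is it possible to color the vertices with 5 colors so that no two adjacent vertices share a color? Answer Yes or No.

The chromatic number is 4. 1, 3, 5, 6 form a clique, so at least 4 colors are needed.
One proper 4-coloring: 1=b, 2=b, 3=a, 4=c, 5=d, 6=c.
Since 5 ≥ 4, a proper 5-coloring certainly exists.

Yes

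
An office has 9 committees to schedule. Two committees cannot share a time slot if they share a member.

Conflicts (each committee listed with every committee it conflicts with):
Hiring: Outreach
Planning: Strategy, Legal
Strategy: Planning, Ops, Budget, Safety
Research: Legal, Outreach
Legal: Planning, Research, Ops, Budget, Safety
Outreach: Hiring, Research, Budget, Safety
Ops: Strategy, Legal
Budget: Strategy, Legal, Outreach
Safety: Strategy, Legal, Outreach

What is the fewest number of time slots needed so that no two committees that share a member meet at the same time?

2

Research and Outreach conflict, so at least 2 time slots are needed.
2 time slots suffice: time slot 1 → {Strategy, Legal, Outreach}; time slot 2 → {Hiring, Planning, Research, Ops, Budget, Safety}. Each listed conflict is separated.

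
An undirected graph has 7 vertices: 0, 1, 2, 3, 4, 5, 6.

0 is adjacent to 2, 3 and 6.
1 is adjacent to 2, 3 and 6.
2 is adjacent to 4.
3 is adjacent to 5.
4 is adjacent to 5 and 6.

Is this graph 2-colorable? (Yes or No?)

The cycle 0-3-5-4-6-0 has odd length 5, so it cannot be 2-colored; at least 3 colors are needed.
So 2 colors are not enough.

No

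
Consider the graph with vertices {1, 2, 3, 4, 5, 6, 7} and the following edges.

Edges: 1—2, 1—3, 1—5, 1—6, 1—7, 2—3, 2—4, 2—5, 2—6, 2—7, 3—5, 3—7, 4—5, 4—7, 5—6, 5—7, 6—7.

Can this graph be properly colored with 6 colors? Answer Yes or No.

Yes

The chromatic number is 5. 1, 2, 3, 5, 7 are pairwise adjacent (a clique of size 5), so at least 5 colors are needed.
One proper 5-coloring: 1=yellow, 2=green, 3=purple, 4=yellow, 5=red, 6=purple, 7=blue.
Since 6 ≥ 5, a proper 6-coloring certainly exists.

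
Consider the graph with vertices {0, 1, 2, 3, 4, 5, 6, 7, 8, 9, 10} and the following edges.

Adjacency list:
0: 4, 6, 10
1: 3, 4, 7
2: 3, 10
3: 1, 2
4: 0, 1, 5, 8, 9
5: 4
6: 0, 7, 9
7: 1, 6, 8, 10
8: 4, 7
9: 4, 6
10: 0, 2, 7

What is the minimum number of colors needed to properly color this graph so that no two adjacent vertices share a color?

The cycle 7-1-3-2-10-7 has odd length 5, so it cannot be 2-colored; at least 3 colors are needed.
3 colors suffice: color a → {3, 4, 7}; color b → {1, 5, 6, 8, 10}; color c → {0, 2, 9}. Every edge joins two different colors.

3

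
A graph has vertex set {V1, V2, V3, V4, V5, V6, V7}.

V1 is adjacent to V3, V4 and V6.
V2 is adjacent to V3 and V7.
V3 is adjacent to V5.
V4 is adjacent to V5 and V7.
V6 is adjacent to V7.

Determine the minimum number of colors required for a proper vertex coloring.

3

The cycle V2-V7-V6-V1-V3-V2 has odd length 5, so it cannot be 2-colored; at least 3 colors are needed.
3 colors suffice: V1=green, V2=blue, V3=red, V4=blue, V5=green, V6=blue, V7=red. Every edge joins two different colors.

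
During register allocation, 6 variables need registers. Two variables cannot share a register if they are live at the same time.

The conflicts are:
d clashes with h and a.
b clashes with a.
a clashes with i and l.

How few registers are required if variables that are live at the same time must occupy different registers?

a and l conflict, so at least 2 registers are needed.
A valid assignment using 2 registers: d=2, b=2, h=1, a=1, i=2, l=2. No two conflicting variables share a register.

2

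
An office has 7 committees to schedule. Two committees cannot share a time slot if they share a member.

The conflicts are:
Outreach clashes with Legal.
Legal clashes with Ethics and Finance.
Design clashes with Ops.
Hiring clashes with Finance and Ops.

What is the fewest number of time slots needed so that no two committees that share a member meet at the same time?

2

Outreach and Legal conflict, so at least 2 time slots are needed.
2 time slots suffice: Outreach=2, Legal=1, Design=1, Hiring=1, Ethics=2, Finance=2, Ops=2. No two conflicting committees share a time slot.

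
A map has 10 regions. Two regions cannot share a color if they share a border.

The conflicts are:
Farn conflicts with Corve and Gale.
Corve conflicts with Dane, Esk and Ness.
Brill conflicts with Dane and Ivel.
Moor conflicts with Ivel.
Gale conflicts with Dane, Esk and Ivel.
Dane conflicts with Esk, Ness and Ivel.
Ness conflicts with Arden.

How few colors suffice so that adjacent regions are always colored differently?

3

Brill, Dane, Ivel all conflict with each other, so at least 3 colors are needed.
3 colors suffice: color 1 → {Farn, Moor, Dane, Arden}; color 2 → {Esk, Ness, Ivel}; color 3 → {Corve, Brill, Gale}. Each listed conflict is separated.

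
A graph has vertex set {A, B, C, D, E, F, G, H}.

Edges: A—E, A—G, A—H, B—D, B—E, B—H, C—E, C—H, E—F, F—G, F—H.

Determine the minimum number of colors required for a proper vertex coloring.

E and F are adjacent, so at least 2 colors are needed.
2 colors suffice: color 1 → {D, E, G, H}; color 2 → {A, B, C, F}. Each edge has distinct colors on its endpoints.

2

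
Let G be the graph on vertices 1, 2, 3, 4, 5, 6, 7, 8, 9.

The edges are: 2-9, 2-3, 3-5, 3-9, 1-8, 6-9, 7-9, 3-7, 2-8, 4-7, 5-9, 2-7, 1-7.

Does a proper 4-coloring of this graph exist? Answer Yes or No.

Yes

The chromatic number is 4. 2, 3, 7, 9 are mutually adjacent (a clique of size 4), so at least 4 colors are needed.
4 colors suffice: 1=blue, 2=green, 3=yellow, 4=blue, 5=red, 6=red, 7=red, 8=red, 9=blue.
That is already a proper 4-coloring.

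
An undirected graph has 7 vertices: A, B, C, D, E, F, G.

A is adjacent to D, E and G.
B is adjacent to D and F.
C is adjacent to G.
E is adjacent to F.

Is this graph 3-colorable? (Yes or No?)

Yes

The chromatic number is 3. The cycle E-A-D-B-F-E has odd length 5, so it cannot be 2-colored; at least 3 colors are needed.
A valid assignment using 3 colors: A=red, B=green, C=red, D=blue, E=blue, F=red, G=blue.
That is already a proper 3-coloring.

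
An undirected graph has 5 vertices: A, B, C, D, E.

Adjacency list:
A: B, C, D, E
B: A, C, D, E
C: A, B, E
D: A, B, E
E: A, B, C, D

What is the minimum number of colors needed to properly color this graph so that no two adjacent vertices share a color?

A, B, D, E form a clique, so at least 4 colors are needed.
A valid assignment using 4 colors: A=3, B=1, C=4, D=4, E=2. Every edge joins two different colors.

4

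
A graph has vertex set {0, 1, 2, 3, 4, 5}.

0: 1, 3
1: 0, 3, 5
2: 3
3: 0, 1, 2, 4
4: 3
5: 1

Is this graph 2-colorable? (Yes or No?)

0, 1, 3 form a triangle, so at least 3 colors are needed.
So 2 colors are not enough.

No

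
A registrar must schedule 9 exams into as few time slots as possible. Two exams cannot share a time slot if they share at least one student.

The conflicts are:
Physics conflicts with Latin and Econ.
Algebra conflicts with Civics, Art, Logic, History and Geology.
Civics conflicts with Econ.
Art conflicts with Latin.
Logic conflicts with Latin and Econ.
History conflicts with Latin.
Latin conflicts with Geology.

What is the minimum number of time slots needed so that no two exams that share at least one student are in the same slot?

2

Algebra and Civics conflict, so at least 2 time slots are needed.
A valid assignment using 2 time slots: Physics=2, Algebra=1, Civics=2, Art=2, Logic=2, History=2, Latin=1, Geology=2, Econ=1. Every pair that conflicts lands in different time slots.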